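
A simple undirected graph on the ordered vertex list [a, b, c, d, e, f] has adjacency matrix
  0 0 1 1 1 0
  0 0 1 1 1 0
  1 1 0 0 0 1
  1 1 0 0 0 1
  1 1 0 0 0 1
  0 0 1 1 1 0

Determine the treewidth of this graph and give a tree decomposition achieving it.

Treewidth 3.
One optimal decomposition is:
Bags: B1 = {b, c, d, e}  B2 = {c, d, e, f}  B3 = {a, c, d, e}
Tree: B1–B2, B2–B3

Each bag holds 4 vertices, so the decomposition has width 3, which upper-bounds the treewidth. For the lower bound: the 4 vertex sets {b,d}, {c,f}, {e}, {a} are disjoint, each induces a connected subgraph, and every pair is joined by at least one edge of G. Contracting each set to a single vertex therefore yields K_{4} as a minor, and since treewidth is minor-monotone, tw(G) ≥ tw(K_{4}) = 3. The upper and lower bounds meet at 3, so that is the treewidth.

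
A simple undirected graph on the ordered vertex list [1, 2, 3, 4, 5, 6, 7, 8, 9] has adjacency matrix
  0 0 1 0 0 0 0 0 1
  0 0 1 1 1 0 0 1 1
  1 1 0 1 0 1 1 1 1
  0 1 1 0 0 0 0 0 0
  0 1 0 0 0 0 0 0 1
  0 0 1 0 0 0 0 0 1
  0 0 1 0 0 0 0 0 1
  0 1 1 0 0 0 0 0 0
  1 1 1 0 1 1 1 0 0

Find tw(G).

A width-2 tree decomposition is:
Bags: B1 = {2, 3, 9}  B2 = {2, 3, 8}  B3 = {3, 7, 9}  B4 = {2, 3, 4}  B5 = {2, 5, 9}  B6 = {3, 6, 9}  B7 = {1, 3, 9}
Tree: B1–B2, B1–B3, B1–B4, B1–B5, B1–B6, B6–B7
Every bag has size at most 3, so the width is 3 − 1 = 2 and tw(G) ≤ 2. On the other hand G contains the 3-clique {2, 3, 8}. A clique must lie in a single bag of any decomposition, so no decomposition can have width below 2. Therefore the treewidth is 2.

2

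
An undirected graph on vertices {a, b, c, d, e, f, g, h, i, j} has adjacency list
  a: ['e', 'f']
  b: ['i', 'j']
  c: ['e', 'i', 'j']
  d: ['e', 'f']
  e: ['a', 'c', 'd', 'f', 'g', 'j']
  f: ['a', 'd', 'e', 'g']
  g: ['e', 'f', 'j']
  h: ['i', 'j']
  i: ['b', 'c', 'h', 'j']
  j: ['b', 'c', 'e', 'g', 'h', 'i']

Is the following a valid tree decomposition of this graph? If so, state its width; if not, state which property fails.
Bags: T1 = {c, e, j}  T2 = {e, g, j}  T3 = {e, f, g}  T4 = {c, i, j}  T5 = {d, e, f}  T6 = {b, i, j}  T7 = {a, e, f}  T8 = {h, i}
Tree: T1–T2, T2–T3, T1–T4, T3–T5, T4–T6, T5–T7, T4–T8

No — edge (j,h) lies in no bag.

A tree decomposition must satisfy three properties: every vertex lies in some bag; for every edge, both endpoints lie together in some bag; and for every vertex, the bags containing it form a connected subtree. Here edge (j,h) lies in no bag, so the decomposition is invalid.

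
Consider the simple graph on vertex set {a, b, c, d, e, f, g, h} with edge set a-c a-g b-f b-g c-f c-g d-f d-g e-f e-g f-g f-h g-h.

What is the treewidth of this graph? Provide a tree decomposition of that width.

Every bag has size at most 3, so the width is 3 − 1 = 2 and tw(G) ≤ 2. Conversely, {a, c, g} is a clique of size 3, and the vertices of any clique must share a bag in every tree decomposition; so some bag has ≥ 3 vertices and tw(G) ≥ 2. The upper and lower bounds meet at 2, so that is the treewidth.

Treewidth 2.
Bags: B1 = {a, c, g}  B2 = {c, f, g}  B3 = {d, f, g}  B4 = {f, g, h}  B5 = {b, f, g}  B6 = {e, f, g}
Tree: B1–B2, B2–B3, B3–B4, B2–B5, B2–B6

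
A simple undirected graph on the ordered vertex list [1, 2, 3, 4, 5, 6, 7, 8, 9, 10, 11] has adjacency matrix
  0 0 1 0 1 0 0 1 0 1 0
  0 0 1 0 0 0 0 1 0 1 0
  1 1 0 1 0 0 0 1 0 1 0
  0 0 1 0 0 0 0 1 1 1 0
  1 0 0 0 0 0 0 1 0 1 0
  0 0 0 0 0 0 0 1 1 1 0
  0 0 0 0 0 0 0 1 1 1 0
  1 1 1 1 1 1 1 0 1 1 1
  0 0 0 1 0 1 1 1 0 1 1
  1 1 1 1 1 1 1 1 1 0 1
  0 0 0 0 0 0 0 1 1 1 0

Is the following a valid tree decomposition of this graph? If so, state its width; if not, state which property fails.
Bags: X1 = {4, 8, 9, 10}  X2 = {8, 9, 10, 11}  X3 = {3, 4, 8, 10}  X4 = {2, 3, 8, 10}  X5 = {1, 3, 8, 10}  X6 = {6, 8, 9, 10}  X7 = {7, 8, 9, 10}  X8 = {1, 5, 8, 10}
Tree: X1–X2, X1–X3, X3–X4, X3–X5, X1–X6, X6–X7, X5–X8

Yes; width 3.

Vertex coverage: the bags together contain {1, 2, 3, 4, 5, 6, 7, 8, 9, 10, 11}, the full vertex set. Edge coverage: each edge of G has both endpoints in at least one bag. Running intersection: for every vertex, the bags containing it form a connected subtree. All three properties hold, so this is a valid tree decomposition of width max|bag| − 1 = 3, and hence tw(G) ≤ 3.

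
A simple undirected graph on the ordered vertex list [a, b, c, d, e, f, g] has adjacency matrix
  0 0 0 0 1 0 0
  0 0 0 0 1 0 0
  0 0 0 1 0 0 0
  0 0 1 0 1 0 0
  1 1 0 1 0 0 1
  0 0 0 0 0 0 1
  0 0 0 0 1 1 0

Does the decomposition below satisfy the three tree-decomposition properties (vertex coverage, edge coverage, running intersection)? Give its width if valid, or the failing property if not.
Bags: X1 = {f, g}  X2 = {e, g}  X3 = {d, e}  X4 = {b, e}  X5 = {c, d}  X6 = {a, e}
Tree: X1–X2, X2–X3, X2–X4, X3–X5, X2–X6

Yes; width 1.

Checking the three conditions: (i) the bags cover all of {a, b, c, d, e, f, g}; (ii) for each edge, some bag contains both endpoints; (iii) the bags containing any fixed vertex form a subtree. All hold, so the decomposition is valid with width 2 − 1 = 1.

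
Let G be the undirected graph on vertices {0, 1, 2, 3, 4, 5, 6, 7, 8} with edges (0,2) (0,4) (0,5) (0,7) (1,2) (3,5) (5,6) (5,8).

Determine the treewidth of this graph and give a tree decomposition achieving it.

Treewidth 1.
One such decomposition:
Bags: B1 = {3, 5}  B2 = {0, 5}  B3 = {0, 2}  B4 = {0, 4}  B5 = {0, 7}  B6 = {1, 2}  B7 = {5, 8}  B8 = {5, 6}
Tree: B1–B2, B2–B3, B3–B4, B2–B5, B3–B6, B2–B7, B7–B8

Every bag has size at most 2, so the width is 2 − 1 = 1 and tw(G) ≤ 1. Since G has at least one edge (e.g. 5–3), it is not an edgeless graph, so tw(G) ≥ 1. The upper and lower bounds meet at 1, so that is the treewidth.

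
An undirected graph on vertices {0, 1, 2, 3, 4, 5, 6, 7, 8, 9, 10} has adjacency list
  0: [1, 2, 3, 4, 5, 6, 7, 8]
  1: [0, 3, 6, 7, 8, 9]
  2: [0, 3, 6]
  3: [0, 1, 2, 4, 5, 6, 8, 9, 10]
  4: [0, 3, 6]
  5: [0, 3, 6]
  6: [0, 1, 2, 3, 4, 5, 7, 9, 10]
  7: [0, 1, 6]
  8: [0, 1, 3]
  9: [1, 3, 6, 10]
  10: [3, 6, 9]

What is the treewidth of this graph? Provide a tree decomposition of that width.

The largest bag has 4 vertices, giving width 3; this decomposition certifies tw(G) ≤ 3. Conversely, {0, 1, 3, 8} is a clique of size 4, and the vertices of any clique must share a bag in every tree decomposition; so some bag has ≥ 4 vertices and tw(G) ≥ 3. The upper and lower bounds meet at 3, so that is the treewidth.

Treewidth 3.
One such decomposition:
Bags: B1 = {0, 1, 3, 6}  B2 = {1, 3, 6, 9}  B3 = {3, 6, 9, 10}  B4 = {0, 3, 4, 6}  B5 = {0, 1, 3, 8}  B6 = {0, 3, 5, 6}  B7 = {0, 2, 3, 6}  B8 = {0, 1, 6, 7}
Tree: B1–B2, B2–B3, B1–B4, B1–B5, B1–B6, B1–B7, B1–B8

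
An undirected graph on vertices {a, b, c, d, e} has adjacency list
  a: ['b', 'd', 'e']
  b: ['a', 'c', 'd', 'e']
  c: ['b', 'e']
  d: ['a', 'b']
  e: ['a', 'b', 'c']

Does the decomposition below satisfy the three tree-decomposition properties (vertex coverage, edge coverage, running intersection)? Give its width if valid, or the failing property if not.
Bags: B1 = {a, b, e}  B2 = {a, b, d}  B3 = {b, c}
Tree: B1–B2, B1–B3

A tree decomposition must satisfy three properties: every vertex lies in some bag; for every edge, both endpoints lie together in some bag; and for every vertex, the bags containing it form a connected subtree. Here edge (e,c) lies in no bag, so the decomposition is invalid.

No — edge (e,c) lies in no bag.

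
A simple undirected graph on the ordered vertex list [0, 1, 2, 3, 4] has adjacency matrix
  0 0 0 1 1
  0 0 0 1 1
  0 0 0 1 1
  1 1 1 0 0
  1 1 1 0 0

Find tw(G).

2

A width-2 tree decomposition is:
Bags: B1 = {1, 3, 4}  B2 = {0, 3, 4}  B3 = {2, 3, 4}
Tree: B1–B2, B2–B3
The largest bag has 3 vertices, giving width 2; this decomposition certifies tw(G) ≤ 2. For the lower bound, G contains the cycle 1–4–0–3–1, so G is not a forest; only forests have treewidth ≤ 1, hence tw(G) ≥ 2. The upper and lower bounds meet at 2, so that is the treewidth.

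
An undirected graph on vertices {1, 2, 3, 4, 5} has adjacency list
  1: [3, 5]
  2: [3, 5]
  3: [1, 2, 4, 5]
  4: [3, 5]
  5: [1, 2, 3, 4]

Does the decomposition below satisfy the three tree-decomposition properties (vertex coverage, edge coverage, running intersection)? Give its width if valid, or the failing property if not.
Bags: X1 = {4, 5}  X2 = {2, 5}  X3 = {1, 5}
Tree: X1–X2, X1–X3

No — vertex 3 appears in no bag.

A tree decomposition must satisfy three properties: every vertex lies in some bag; for every edge, both endpoints lie together in some bag; and for every vertex, the bags containing it form a connected subtree. Here vertex 3 appears in no bag, so the decomposition is invalid.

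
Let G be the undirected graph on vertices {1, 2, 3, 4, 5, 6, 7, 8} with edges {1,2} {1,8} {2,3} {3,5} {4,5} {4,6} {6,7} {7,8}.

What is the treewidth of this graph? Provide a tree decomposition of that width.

Treewidth 2.
Bags: B1 = {6, 7, 8}  B2 = {1, 6, 8}  B3 = {1, 2, 6}  B4 = {2, 3, 6}  B5 = {3, 5, 6}  B6 = {4, 5, 6}
Tree: B1–B2, B2–B3, B3–B4, B4–B5, B5–B6

Every bag has size at most 3, so the width is 3 − 1 = 2 and tw(G) ≤ 2. For the lower bound, G contains the cycle 6–7–8–1–2–3–5–4–6, so G is not a forest; only forests have treewidth ≤ 1, hence tw(G) ≥ 2. Hence tw(G) = 2 exactly.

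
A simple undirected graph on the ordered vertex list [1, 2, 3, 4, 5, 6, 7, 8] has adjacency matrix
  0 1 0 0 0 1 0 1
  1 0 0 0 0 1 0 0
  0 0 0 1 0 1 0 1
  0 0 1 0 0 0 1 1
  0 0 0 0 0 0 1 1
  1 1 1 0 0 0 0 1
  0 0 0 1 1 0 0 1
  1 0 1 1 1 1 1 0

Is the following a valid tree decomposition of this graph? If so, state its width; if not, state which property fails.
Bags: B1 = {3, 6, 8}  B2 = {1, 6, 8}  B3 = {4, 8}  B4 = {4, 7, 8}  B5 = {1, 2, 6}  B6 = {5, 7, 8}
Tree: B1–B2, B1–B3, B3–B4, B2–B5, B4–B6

A tree decomposition must satisfy three properties: every vertex lies in some bag; for every edge, both endpoints lie together in some bag; and for every vertex, the bags containing it form a connected subtree. Here edge (3,4) lies in no bag, so the decomposition is invalid.

No — edge (3,4) lies in no bag.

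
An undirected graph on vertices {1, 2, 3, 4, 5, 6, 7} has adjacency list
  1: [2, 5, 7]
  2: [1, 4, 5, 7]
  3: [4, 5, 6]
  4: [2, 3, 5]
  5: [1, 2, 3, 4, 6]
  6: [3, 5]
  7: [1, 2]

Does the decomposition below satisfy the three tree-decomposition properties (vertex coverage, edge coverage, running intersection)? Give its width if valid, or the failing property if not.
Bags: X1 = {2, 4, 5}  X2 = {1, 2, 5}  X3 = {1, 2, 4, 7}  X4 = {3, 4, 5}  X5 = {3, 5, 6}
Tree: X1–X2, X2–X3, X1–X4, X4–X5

No — bags containing vertex 4 are not connected in the tree.

A tree decomposition must satisfy three properties: every vertex lies in some bag; for every edge, both endpoints lie together in some bag; and for every vertex, the bags containing it form a connected subtree. Here bags containing vertex 4 are not connected in the tree, so the decomposition is invalid.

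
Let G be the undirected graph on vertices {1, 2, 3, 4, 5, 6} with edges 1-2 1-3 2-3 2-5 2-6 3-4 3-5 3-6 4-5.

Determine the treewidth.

A width-2 tree decomposition is:
Bags: B1 = {1, 2, 3}  B2 = {2, 3, 6}  B3 = {2, 3, 5}  B4 = {3, 4, 5}
Tree: B1–B2, B1–B3, B3–B4
Every bag has size at most 3, so the width is 3 − 1 = 2 and tw(G) ≤ 2. Conversely, {1, 2, 3} is a clique of size 3, and the vertices of any clique must share a bag in every tree decomposition; so some bag has ≥ 3 vertices and tw(G) ≥ 2. The upper and lower bounds meet at 2, so that is the treewidth.

2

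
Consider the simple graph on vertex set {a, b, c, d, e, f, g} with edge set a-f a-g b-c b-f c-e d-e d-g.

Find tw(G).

A width-2 tree decomposition is:
Bags: B1 = {d, e, g}  B2 = {a, e, g}  B3 = {a, e, f}  B4 = {b, e, f}  B5 = {b, c, e}
Tree: B1–B2, B2–B3, B3–B4, B4–B5
The largest bag has 3 vertices, giving width 2; this decomposition certifies tw(G) ≤ 2. For the lower bound, G contains the cycle e–d–g–a–f–b–c–e, so G is not a forest; only forests have treewidth ≤ 1, hence tw(G) ≥ 2. Hence tw(G) = 2 exactly.

2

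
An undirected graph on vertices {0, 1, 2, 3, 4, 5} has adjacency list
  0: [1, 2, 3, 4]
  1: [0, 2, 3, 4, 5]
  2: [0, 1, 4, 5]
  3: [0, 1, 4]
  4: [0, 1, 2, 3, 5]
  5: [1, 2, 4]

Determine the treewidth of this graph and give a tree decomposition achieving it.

Every bag has size at most 4, so the width is 4 − 1 = 3 and tw(G) ≤ 3. On the other hand G contains the 4-clique {0, 1, 2, 4}. A clique must lie in a single bag of any decomposition, so no decomposition can have width below 3. Hence tw(G) = 3 exactly.

Treewidth 3.
One optimal decomposition is:
Bags: B1 = {0, 1, 3, 4}  B2 = {0, 1, 2, 4}  B3 = {1, 2, 4, 5}
Tree: B1–B2, B2–B3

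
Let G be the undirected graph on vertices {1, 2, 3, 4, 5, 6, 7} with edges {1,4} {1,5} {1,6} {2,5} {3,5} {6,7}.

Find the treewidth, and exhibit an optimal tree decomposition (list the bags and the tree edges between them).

Treewidth 1.
One such decomposition:
Bags: B1 = {2, 5}  B2 = {1, 5}  B3 = {3, 5}  B4 = {1, 6}  B5 = {6, 7}  B6 = {1, 4}
Tree: B1–B2, B1–B3, B2–B4, B4–B5, B4–B6

The largest bag has 2 vertices, giving width 1; this decomposition certifies tw(G) ≤ 1. Any graph with an edge has treewidth ≥ 1, and G has the edge 2–5. Hence tw(G) = 1 exactly.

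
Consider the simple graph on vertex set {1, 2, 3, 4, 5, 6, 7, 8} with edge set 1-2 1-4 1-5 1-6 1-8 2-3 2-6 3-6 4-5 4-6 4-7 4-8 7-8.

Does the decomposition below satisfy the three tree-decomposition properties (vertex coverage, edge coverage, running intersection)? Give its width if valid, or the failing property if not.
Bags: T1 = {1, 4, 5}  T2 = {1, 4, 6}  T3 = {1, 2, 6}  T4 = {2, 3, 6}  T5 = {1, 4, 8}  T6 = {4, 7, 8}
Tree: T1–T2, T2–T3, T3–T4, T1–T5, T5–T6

Yes; width 2.

Checking the three conditions: (i) the bags cover all of {1, 2, 3, 4, 5, 6, 7, 8}; (ii) for each edge, some bag contains both endpoints; (iii) the bags containing any fixed vertex form a subtree. All hold, so the decomposition is valid with width 3 − 1 = 2.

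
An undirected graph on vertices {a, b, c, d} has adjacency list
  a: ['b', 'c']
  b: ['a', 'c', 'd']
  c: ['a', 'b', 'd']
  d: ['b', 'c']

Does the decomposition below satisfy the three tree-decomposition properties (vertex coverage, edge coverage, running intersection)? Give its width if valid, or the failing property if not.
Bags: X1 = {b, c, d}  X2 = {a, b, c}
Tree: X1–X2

Yes; width 2.

Vertex coverage: the bags together contain {a, b, c, d}, the full vertex set. Edge coverage: each edge of G has both endpoints in at least one bag. Running intersection: for every vertex, the bags containing it form a connected subtree. All three properties hold, so this is a valid tree decomposition of width max|bag| − 1 = 2, and hence tw(G) ≤ 2.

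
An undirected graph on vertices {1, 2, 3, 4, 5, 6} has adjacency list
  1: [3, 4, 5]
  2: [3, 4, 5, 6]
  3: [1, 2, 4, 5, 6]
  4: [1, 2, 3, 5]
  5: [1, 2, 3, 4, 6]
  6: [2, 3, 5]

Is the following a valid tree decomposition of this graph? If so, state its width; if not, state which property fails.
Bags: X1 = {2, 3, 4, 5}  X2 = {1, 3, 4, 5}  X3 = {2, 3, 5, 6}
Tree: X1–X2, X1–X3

Vertex coverage: the bags together contain {1, 2, 3, 4, 5, 6}, the full vertex set. Edge coverage: each edge of G has both endpoints in at least one bag. Running intersection: for every vertex, the bags containing it form a connected subtree. All three properties hold, so this is a valid tree decomposition of width max|bag| − 1 = 3, and hence tw(G) ≤ 3.

Yes; width 3.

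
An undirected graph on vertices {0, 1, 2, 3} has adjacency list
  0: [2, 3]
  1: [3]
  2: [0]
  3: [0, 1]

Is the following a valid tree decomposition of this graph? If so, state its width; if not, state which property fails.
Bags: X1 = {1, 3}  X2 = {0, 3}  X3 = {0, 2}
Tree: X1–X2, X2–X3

Checking the three conditions: (i) the bags cover all of {0, 1, 2, 3}; (ii) for each edge, some bag contains both endpoints; (iii) the bags containing any fixed vertex form a subtree. All hold, so the decomposition is valid with width 2 − 1 = 1.

Yes; width 1.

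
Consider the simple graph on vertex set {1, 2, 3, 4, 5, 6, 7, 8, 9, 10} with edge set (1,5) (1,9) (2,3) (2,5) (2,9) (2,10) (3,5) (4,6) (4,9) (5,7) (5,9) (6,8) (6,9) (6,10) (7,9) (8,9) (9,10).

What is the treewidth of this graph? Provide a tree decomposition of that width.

Treewidth 2.
One such decomposition:
Bags: B1 = {1, 5, 9}  B2 = {2, 5, 9}  B3 = {2, 3, 5}  B4 = {2, 9, 10}  B5 = {6, 9, 10}  B6 = {6, 8, 9}  B7 = {5, 7, 9}  B8 = {4, 6, 9}
Tree: B1–B2, B2–B3, B2–B4, B4–B5, B5–B6, B1–B7, B6–B8

Each bag holds 3 vertices, so the decomposition has width 2, which upper-bounds the treewidth. Conversely, {4, 6, 9} is a clique of size 3, and the vertices of any clique must share a bag in every tree decomposition; so some bag has ≥ 3 vertices and tw(G) ≥ 2. Hence tw(G) = 2 exactly.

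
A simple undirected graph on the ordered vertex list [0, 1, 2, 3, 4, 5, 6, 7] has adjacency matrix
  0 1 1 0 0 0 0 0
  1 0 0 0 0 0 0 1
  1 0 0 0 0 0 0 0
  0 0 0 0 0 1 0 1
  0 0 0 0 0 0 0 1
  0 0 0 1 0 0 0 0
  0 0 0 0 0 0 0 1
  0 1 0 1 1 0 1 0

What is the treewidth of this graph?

1

A width-1 tree decomposition is:
Bags: B1 = {3, 7}  B2 = {4, 7}  B3 = {1, 7}  B4 = {3, 5}  B5 = {0, 1}  B6 = {6, 7}  B7 = {0, 2}
Tree: B1–B2, B1–B3, B1–B4, B3–B5, B1–B6, B5–B7
Each bag holds 2 vertices, so the decomposition has width 1, which upper-bounds the treewidth. Any graph with an edge has treewidth ≥ 1, and G has the edge 7–3. The upper and lower bounds meet at 1, so that is the treewidth.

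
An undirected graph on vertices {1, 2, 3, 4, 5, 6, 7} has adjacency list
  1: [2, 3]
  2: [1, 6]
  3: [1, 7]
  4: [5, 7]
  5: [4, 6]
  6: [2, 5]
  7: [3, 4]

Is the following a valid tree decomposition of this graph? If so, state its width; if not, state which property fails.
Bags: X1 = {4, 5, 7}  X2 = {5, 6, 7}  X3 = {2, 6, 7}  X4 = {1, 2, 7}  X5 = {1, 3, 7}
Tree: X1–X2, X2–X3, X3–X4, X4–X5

Yes; width 2.

Checking the three conditions: (i) the bags cover all of {1, 2, 3, 4, 5, 6, 7}; (ii) for each edge, some bag contains both endpoints; (iii) the bags containing any fixed vertex form a subtree. All hold, so the decomposition is valid with width 3 − 1 = 2.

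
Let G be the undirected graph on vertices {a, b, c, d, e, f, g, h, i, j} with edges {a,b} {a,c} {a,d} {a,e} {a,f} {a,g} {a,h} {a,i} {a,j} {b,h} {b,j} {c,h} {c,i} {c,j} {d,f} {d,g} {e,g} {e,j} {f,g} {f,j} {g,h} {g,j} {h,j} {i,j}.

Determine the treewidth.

A width-3 tree decomposition is:
Bags: B1 = {a, f, g, j}  B2 = {a, g, h, j}  B3 = {a, c, h, j}  B4 = {a, e, g, j}  B5 = {a, b, h, j}  B6 = {a, c, i, j}  B7 = {a, d, f, g}
Tree: B1–B2, B2–B3, B1–B4, B3–B5, B3–B6, B1–B7
The largest bag has 4 vertices, giving width 3; this decomposition certifies tw(G) ≤ 3. For the lower bound, the 4 vertices {a, d, f, g} are pairwise adjacent, and any tree decomposition puts a clique entirely inside one bag — forcing width ≥ 3. Hence tw(G) = 3 exactly.

3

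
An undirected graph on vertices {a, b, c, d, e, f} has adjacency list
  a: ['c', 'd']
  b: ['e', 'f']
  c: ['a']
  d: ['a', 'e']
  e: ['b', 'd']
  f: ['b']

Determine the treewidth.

1

A width-1 tree decomposition is:
Bags: B1 = {a, c}  B2 = {a, d}  B3 = {d, e}  B4 = {b, e}  B5 = {b, f}
Tree: B1–B2, B2–B3, B3–B4, B4–B5
Every bag has size at most 2, so the width is 2 − 1 = 1 and tw(G) ≤ 1. Any graph with an edge has treewidth ≥ 1, and G has the edge c–a. Hence tw(G) = 1 exactly.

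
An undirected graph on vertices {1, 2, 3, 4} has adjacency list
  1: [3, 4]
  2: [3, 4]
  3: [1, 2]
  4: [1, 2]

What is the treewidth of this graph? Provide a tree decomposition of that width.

Every bag has size at most 3, so the width is 3 − 1 = 2 and tw(G) ≤ 2. The edges 3–1–4–2–3 form a cycle, so G is not a tree and its treewidth is at least 2. Combining the bounds, tw(G) = 2.

Treewidth 2.
One optimal decomposition is:
Bags: B1 = {1, 3, 4}  B2 = {2, 3, 4}
Tree: B1–B2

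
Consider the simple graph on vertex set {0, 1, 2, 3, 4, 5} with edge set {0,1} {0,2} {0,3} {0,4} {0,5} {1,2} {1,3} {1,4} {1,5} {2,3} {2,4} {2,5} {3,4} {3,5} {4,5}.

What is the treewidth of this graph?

A width-5 tree decomposition is:
Bags: B1 = {0, 1, 2, 3, 4, 5}
Tree: (single bag)
A single bag containing all 6 vertices is trivially a valid decomposition of width 5. For the lower bound, the 6 vertices {0, 1, 2, 3, 4, 5} are pairwise adjacent, and any tree decomposition puts a clique entirely inside one bag — forcing width ≥ 5. Therefore the treewidth is 5.

5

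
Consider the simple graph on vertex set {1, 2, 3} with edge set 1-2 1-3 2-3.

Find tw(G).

A width-2 tree decomposition is:
Bags: B1 = {1, 2, 3}
Tree: (single bag)
A single bag containing all 3 vertices is trivially a valid decomposition of width 2. Conversely, {1, 2, 3} is a clique of size 3, and the vertices of any clique must share a bag in every tree decomposition; so some bag has ≥ 3 vertices and tw(G) ≥ 2. The upper and lower bounds meet at 2, so that is the treewidth.

2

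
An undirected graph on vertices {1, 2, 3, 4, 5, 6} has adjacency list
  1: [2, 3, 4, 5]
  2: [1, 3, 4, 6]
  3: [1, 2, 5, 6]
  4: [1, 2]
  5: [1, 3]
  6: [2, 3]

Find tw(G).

2

A width-2 tree decomposition is:
Bags: B1 = {1, 2, 4}  B2 = {1, 2, 3}  B3 = {2, 3, 6}  B4 = {1, 3, 5}
Tree: B1–B2, B2–B3, B2–B4
Every bag has size at most 3, so the width is 3 − 1 = 2 and tw(G) ≤ 2. Conversely, {1, 2, 3} is a clique of size 3, and the vertices of any clique must share a bag in every tree decomposition; so some bag has ≥ 3 vertices and tw(G) ≥ 2. The upper and lower bounds meet at 2, so that is the treewidth.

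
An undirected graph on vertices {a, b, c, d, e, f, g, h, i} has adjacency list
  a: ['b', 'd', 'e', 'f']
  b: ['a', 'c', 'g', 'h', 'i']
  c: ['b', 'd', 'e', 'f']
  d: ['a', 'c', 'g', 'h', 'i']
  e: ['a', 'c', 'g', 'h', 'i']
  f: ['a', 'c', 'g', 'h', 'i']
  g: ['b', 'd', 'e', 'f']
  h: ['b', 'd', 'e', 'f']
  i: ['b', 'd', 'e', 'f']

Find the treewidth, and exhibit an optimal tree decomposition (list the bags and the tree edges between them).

Treewidth 4.
One optimal decomposition is:
Bags: B1 = {b, d, e, f, i}  B2 = {b, d, e, f, h}  B3 = {b, d, e, f, g}  B4 = {b, c, d, e, f}  B5 = {a, b, d, e, f}
Tree: B1–B2, B2–B3, B3–B4, B4–B5

The largest bag has 5 vertices, giving width 4; this decomposition certifies tw(G) ≤ 4. For the lower bound: the 5 vertex sets {b,i}, {d,h}, {e,g}, {f}, {c} are disjoint, each induces a connected subgraph, and every pair is joined by at least one edge of G. Contracting each set to a single vertex therefore yields K_{5} as a minor, and since treewidth is minor-monotone, tw(G) ≥ tw(K_{5}) = 4. The upper and lower bounds meet at 4, so that is the treewidth.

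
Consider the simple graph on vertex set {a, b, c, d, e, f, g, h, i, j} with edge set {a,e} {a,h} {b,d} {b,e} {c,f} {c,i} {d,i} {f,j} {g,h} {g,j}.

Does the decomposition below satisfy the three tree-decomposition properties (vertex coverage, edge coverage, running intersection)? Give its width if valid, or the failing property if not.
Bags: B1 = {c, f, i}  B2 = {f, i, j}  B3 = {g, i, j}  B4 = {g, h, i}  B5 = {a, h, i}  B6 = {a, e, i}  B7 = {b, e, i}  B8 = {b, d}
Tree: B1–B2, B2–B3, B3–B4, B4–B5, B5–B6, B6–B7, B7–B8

A tree decomposition must satisfy three properties: every vertex lies in some bag; for every edge, both endpoints lie together in some bag; and for every vertex, the bags containing it form a connected subtree. Here edge (i,d) lies in no bag, so the decomposition is invalid.

No — edge (i,d) lies in no bag.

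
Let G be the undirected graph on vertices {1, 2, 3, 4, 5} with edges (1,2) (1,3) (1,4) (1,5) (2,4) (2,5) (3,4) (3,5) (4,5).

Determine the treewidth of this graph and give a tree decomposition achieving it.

Every bag has size at most 4, so the width is 4 − 1 = 3 and tw(G) ≤ 3. Conversely, {1, 2, 4, 5} is a clique of size 4, and the vertices of any clique must share a bag in every tree decomposition; so some bag has ≥ 4 vertices and tw(G) ≥ 3. Therefore the treewidth is 3.

Treewidth 3.
One such decomposition:
Bags: B1 = {1, 3, 4, 5}  B2 = {1, 2, 4, 5}
Tree: B1–B2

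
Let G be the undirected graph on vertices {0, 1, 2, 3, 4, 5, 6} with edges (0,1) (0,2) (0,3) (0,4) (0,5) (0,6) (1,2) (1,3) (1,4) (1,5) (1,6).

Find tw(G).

2

A width-2 tree decomposition is:
Bags: B1 = {0, 1, 2}  B2 = {0, 1, 6}  B3 = {0, 1, 5}  B4 = {0, 1, 3}  B5 = {0, 1, 4}
Tree: B1–B2, B2–B3, B3–B4, B3–B5
The largest bag has 3 vertices, giving width 2; this decomposition certifies tw(G) ≤ 2. For the lower bound, the 3 vertices {0, 1, 2} are pairwise adjacent, and any tree decomposition puts a clique entirely inside one bag — forcing width ≥ 2. Combining the bounds, tw(G) = 2.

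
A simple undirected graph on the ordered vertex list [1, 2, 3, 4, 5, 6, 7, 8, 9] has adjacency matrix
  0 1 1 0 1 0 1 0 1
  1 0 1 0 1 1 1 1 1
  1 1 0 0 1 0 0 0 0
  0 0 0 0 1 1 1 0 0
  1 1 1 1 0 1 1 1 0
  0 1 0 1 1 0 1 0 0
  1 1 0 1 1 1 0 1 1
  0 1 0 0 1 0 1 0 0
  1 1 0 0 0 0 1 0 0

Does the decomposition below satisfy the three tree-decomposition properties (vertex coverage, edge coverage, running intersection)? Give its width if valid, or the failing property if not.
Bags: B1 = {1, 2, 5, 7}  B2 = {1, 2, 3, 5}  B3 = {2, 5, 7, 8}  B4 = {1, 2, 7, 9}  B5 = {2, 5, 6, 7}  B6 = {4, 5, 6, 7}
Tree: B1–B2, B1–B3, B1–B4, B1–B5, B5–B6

Yes; width 3.

Checking the three conditions: (i) the bags cover all of {1, 2, 3, 4, 5, 6, 7, 8, 9}; (ii) for each edge, some bag contains both endpoints; (iii) the bags containing any fixed vertex form a subtree. All hold, so the decomposition is valid with width 4 − 1 = 3.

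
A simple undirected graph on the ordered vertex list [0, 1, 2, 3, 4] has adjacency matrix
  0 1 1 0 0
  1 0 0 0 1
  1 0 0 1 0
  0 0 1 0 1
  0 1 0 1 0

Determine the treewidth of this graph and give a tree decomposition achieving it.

Treewidth 2.
Bags: B1 = {0, 1, 2}  B2 = {1, 2, 3}  B3 = {1, 3, 4}
Tree: B1–B2, B2–B3

Every bag has size at most 3, so the width is 3 − 1 = 2 and tw(G) ≤ 2. Since 1–0–2–3–4–1 is a cycle in G, G is not acyclic. Forests are exactly the graphs of treewidth ≤ 1, so tw(G) ≥ 2. Hence tw(G) = 2 exactly.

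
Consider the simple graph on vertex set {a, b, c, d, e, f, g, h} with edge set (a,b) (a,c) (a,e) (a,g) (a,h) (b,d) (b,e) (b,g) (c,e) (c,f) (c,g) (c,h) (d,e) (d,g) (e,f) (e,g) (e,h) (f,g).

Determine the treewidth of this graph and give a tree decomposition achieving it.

The largest bag has 4 vertices, giving width 3; this decomposition certifies tw(G) ≤ 3. On the other hand G contains the 4-clique {c, e, f, g}. A clique must lie in a single bag of any decomposition, so no decomposition can have width below 3. Therefore the treewidth is 3.

Treewidth 3.
One optimal decomposition is:
Bags: B1 = {a, b, e, g}  B2 = {a, c, e, g}  B3 = {c, e, f, g}  B4 = {a, c, e, h}  B5 = {b, d, e, g}
Tree: B1–B2, B2–B3, B2–B4, B1–B5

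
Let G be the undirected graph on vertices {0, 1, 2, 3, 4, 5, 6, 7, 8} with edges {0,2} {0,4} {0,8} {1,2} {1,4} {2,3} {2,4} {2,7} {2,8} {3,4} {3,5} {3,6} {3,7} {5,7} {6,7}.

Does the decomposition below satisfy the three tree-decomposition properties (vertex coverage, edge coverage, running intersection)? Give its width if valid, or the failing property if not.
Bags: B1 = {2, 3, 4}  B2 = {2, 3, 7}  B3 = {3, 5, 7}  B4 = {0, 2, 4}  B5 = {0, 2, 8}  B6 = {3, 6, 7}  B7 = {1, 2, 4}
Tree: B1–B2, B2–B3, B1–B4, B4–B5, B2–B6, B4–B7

Yes; width 2.

Checking the three conditions: (i) the bags cover all of {0, 1, 2, 3, 4, 5, 6, 7, 8}; (ii) for each edge, some bag contains both endpoints; (iii) the bags containing any fixed vertex form a subtree. All hold, so the decomposition is valid with width 3 − 1 = 2.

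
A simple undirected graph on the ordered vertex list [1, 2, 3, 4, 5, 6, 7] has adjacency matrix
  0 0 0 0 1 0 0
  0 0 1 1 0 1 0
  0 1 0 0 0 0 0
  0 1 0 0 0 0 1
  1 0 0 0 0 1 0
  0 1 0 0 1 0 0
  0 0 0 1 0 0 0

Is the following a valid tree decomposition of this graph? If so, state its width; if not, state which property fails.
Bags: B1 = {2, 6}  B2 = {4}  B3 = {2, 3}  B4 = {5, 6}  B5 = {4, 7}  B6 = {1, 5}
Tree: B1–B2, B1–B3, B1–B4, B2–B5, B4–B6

No — edge (2,4) lies in no bag.

A tree decomposition must satisfy three properties: every vertex lies in some bag; for every edge, both endpoints lie together in some bag; and for every vertex, the bags containing it form a connected subtree. Here edge (2,4) lies in no bag, so the decomposition is invalid.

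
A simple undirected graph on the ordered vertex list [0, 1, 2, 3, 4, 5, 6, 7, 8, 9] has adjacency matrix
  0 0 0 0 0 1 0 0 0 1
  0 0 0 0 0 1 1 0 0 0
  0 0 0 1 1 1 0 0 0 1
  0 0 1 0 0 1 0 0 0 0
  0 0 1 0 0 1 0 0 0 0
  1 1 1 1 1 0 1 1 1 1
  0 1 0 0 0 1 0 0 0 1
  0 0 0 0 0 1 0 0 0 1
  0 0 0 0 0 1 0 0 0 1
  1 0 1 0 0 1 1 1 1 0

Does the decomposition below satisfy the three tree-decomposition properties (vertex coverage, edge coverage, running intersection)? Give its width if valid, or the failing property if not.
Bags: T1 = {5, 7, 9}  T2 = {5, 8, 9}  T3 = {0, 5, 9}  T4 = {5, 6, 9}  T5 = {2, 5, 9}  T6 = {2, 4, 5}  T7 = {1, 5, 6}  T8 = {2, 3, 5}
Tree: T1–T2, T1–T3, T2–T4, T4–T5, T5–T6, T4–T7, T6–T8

Every vertex of G appears in some bag (union = {0, 1, 2, 3, 4, 5, 6, 7, 8, 9}); every edge is covered by a bag; and for each vertex v the set of bags containing v is connected in the bag tree. The decomposition is therefore valid. The largest bag has 3 vertices, so the width is 2.

Yes; width 2.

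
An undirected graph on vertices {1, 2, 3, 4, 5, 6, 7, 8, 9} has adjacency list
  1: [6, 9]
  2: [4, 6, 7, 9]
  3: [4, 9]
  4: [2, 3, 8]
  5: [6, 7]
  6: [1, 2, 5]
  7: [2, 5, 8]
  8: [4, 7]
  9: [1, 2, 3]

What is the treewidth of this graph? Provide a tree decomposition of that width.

Every bag has size at most 4, so the width is 4 − 1 = 3 and tw(G) ≤ 3. For the lower bound: the 4 vertex sets {3,4,8}, {9}, {2}, {1,5,6,7} are disjoint, each induces a connected subgraph, and every pair is joined by at least one edge of G. Contracting each set to a single vertex therefore yields K_{4} as a minor, and since treewidth is minor-monotone, tw(G) ≥ tw(K_{4}) = 3. The upper and lower bounds meet at 3, so that is the treewidth.

Treewidth 3.
One optimal decomposition is:
Bags: B1 = {3, 4, 8, 9}  B2 = {2, 4, 8, 9}  B3 = {2, 7, 8, 9}  B4 = {1, 2, 7, 9}  B5 = {1, 2, 6, 7}  B6 = {1, 5, 6, 7}
Tree: B1–B2, B2–B3, B3–B4, B4–B5, B5–B6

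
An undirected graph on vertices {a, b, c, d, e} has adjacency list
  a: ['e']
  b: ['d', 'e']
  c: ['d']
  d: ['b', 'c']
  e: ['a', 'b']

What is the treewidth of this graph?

1

A width-1 tree decomposition is:
Bags: B1 = {a, e}  B2 = {b, e}  B3 = {b, d}  B4 = {c, d}
Tree: B1–B2, B2–B3, B3–B4
The largest bag has 2 vertices, giving width 1; this decomposition certifies tw(G) ≤ 1. G has an edge, so its treewidth is at least 1. Therefore the treewidth is 1.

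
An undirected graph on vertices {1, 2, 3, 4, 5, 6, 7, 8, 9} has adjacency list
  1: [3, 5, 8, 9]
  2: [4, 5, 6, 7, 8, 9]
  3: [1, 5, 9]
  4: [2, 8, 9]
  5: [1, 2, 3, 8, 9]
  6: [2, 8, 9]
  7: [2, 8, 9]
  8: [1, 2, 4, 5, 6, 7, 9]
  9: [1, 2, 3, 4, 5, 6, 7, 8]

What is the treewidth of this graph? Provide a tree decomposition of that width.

Every bag has size at most 4, so the width is 4 − 1 = 3 and tw(G) ≤ 3. Conversely, {1, 5, 8, 9} is a clique of size 4, and the vertices of any clique must share a bag in every tree decomposition; so some bag has ≥ 4 vertices and tw(G) ≥ 3. Hence tw(G) = 3 exactly.

Treewidth 3.
One such decomposition:
Bags: B1 = {2, 7, 8, 9}  B2 = {2, 5, 8, 9}  B3 = {1, 5, 8, 9}  B4 = {2, 6, 8, 9}  B5 = {2, 4, 8, 9}  B6 = {1, 3, 5, 9}
Tree: B1–B2, B2–B3, B2–B4, B1–B5, B3–B6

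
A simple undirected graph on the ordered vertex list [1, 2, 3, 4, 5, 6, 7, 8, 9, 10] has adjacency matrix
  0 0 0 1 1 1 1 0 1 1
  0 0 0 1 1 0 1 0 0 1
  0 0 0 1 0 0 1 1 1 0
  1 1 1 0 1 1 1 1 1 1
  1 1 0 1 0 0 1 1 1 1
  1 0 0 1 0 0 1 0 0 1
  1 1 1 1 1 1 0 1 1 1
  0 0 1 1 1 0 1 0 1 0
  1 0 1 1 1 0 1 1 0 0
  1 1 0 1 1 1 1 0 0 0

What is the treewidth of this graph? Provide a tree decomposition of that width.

Treewidth 4.
One such decomposition:
Bags: B1 = {3, 4, 7, 8, 9}  B2 = {4, 5, 7, 8, 9}  B3 = {1, 4, 5, 7, 9}  B4 = {1, 4, 5, 7, 10}  B5 = {1, 4, 6, 7, 10}  B6 = {2, 4, 5, 7, 10}
Tree: B1–B2, B2–B3, B3–B4, B4–B5, B4–B6

The largest bag has 5 vertices, giving width 4; this decomposition certifies tw(G) ≤ 4. Conversely, {3, 4, 7, 8, 9} is a clique of size 5, and the vertices of any clique must share a bag in every tree decomposition; so some bag has ≥ 5 vertices and tw(G) ≥ 4. Therefore the treewidth is 4.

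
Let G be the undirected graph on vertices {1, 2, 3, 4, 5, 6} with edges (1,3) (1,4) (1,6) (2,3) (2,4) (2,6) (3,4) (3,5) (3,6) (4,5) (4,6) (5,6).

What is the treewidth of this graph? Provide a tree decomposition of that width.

Treewidth 3.
One such decomposition:
Bags: B1 = {2, 3, 4, 6}  B2 = {3, 4, 5, 6}  B3 = {1, 3, 4, 6}
Tree: B1–B2, B2–B3

Each bag holds 4 vertices, so the decomposition has width 3, which upper-bounds the treewidth. Conversely, {1, 3, 4, 6} is a clique of size 4, and the vertices of any clique must share a bag in every tree decomposition; so some bag has ≥ 4 vertices and tw(G) ≥ 3. Combining the bounds, tw(G) = 3.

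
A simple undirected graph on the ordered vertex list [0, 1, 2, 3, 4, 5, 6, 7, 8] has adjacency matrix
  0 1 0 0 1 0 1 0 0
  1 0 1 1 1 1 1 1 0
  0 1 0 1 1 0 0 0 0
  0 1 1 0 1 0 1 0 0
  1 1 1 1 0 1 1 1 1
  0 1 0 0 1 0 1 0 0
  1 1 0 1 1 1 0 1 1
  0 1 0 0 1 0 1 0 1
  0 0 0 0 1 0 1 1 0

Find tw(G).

3

A width-3 tree decomposition is:
Bags: B1 = {1, 4, 6, 7}  B2 = {0, 1, 4, 6}  B3 = {4, 6, 7, 8}  B4 = {1, 4, 5, 6}  B5 = {1, 3, 4, 6}  B6 = {1, 2, 3, 4}
Tree: B1–B2, B1–B3, B2–B4, B4–B5, B5–B6
The largest bag has 4 vertices, giving width 3; this decomposition certifies tw(G) ≤ 3. For the lower bound, the 4 vertices {4, 6, 7, 8} are pairwise adjacent, and any tree decomposition puts a clique entirely inside one bag — forcing width ≥ 3. The upper and lower bounds meet at 3, so that is the treewidth.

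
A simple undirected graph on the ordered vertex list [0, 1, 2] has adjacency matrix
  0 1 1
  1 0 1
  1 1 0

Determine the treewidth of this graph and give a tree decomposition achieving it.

Treewidth 2.
One optimal decomposition is:
Bags: B1 = {0, 1, 2}
Tree: (single bag)

With just one bag of size 3, the width is 3 − 1 = 2, so tw(G) ≤ 2. On the other hand G contains the 3-clique {0, 1, 2}. A clique must lie in a single bag of any decomposition, so no decomposition can have width below 2. Hence tw(G) = 2 exactly.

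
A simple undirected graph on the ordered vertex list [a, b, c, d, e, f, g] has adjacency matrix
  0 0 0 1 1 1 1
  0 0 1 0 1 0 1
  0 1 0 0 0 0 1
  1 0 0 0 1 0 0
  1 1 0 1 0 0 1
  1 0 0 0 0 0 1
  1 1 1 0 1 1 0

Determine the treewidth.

2

A width-2 tree decomposition is:
Bags: B1 = {a, e, g}  B2 = {a, f, g}  B3 = {a, d, e}  B4 = {b, e, g}  B5 = {b, c, g}
Tree: B1–B2, B1–B3, B1–B4, B4–B5
Each bag holds 3 vertices, so the decomposition has width 2, which upper-bounds the treewidth. On the other hand G contains the 3-clique {a, d, e}. A clique must lie in a single bag of any decomposition, so no decomposition can have width below 2. Combining the bounds, tw(G) = 2.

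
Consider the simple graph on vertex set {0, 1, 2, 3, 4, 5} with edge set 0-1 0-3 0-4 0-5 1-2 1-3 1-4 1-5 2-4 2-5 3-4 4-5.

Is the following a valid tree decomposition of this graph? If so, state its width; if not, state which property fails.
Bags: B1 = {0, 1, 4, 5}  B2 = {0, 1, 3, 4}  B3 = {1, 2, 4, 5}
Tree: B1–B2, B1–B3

Yes; width 3.

Every vertex of G appears in some bag (union = {0, 1, 2, 3, 4, 5}); every edge is covered by a bag; and for each vertex v the set of bags containing v is connected in the bag tree. The decomposition is therefore valid. The largest bag has 4 vertices, so the width is 3.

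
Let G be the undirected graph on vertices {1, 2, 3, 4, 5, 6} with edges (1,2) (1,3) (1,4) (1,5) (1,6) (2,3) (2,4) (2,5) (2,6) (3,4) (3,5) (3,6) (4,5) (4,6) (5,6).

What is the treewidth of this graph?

5

A width-5 tree decomposition is:
Bags: B1 = {1, 2, 3, 4, 5, 6}
Tree: (single bag)
With just one bag of size 6, the width is 6 − 1 = 5, so tw(G) ≤ 5. On the other hand G contains the 6-clique {1, 2, 3, 4, 5, 6}. A clique must lie in a single bag of any decomposition, so no decomposition can have width below 5. The upper and lower bounds meet at 5, so that is the treewidth.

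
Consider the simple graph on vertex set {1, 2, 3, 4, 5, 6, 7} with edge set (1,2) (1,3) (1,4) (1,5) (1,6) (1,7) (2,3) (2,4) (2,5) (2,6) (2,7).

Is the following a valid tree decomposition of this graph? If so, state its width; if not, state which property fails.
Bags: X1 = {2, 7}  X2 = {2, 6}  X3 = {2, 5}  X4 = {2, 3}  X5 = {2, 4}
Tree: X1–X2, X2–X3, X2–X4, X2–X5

A tree decomposition must satisfy three properties: every vertex lies in some bag; for every edge, both endpoints lie together in some bag; and for every vertex, the bags containing it form a connected subtree. Here vertex 1 appears in no bag, so the decomposition is invalid.

No — vertex 1 appears in no bag.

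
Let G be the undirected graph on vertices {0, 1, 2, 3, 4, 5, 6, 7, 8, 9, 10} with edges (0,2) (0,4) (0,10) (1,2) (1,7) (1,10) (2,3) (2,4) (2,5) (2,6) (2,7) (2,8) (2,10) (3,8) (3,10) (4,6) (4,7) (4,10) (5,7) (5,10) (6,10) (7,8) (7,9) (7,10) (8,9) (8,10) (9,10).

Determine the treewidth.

3

A width-3 tree decomposition is:
Bags: B1 = {2, 7, 8, 10}  B2 = {2, 5, 7, 10}  B3 = {7, 8, 9, 10}  B4 = {2, 4, 7, 10}  B5 = {0, 2, 4, 10}  B6 = {2, 4, 6, 10}  B7 = {2, 3, 8, 10}  B8 = {1, 2, 7, 10}
Tree: B1–B2, B1–B3, B1–B4, B4–B5, B4–B6, B1–B7, B4–B8
The largest bag has 4 vertices, giving width 3; this decomposition certifies tw(G) ≤ 3. For the lower bound, the 4 vertices {7, 8, 9, 10} are pairwise adjacent, and any tree decomposition puts a clique entirely inside one bag — forcing width ≥ 3. Hence tw(G) = 3 exactly.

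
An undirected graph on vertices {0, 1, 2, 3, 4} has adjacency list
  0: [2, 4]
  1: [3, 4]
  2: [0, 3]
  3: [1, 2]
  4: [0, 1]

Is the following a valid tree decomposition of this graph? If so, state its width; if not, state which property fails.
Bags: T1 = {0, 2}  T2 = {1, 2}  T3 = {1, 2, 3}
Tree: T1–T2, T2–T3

No — vertex 4 appears in no bag.

A tree decomposition must satisfy three properties: every vertex lies in some bag; for every edge, both endpoints lie together in some bag; and for every vertex, the bags containing it form a connected subtree. Here vertex 4 appears in no bag, so the decomposition is invalid.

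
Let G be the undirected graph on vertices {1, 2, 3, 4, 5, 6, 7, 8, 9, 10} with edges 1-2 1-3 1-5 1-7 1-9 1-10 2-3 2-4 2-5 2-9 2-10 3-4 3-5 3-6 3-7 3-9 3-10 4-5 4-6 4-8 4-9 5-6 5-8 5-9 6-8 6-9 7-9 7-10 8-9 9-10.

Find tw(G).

4

A width-4 tree decomposition is:
Bags: B1 = {2, 3, 4, 5, 9}  B2 = {3, 4, 5, 6, 9}  B3 = {1, 2, 3, 5, 9}  B4 = {4, 5, 6, 8, 9}  B5 = {1, 2, 3, 9, 10}  B6 = {1, 3, 7, 9, 10}
Tree: B1–B2, B1–B3, B2–B4, B3–B5, B5–B6
Each bag holds 5 vertices, so the decomposition has width 4, which upper-bounds the treewidth. For the lower bound, the 5 vertices {4, 5, 6, 8, 9} are pairwise adjacent, and any tree decomposition puts a clique entirely inside one bag — forcing width ≥ 4. Hence tw(G) = 4 exactly.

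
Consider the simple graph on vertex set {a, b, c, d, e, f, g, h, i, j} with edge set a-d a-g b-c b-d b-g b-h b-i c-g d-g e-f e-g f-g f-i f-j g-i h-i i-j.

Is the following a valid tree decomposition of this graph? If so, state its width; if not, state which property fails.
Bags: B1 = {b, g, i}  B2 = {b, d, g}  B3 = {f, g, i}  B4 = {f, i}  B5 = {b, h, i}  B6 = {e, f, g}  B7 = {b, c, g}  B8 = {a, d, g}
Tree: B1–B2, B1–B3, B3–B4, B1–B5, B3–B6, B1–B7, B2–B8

A tree decomposition must satisfy three properties: every vertex lies in some bag; for every edge, both endpoints lie together in some bag; and for every vertex, the bags containing it form a connected subtree. Here vertex j appears in no bag, so the decomposition is invalid.

No — vertex j appears in no bag.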